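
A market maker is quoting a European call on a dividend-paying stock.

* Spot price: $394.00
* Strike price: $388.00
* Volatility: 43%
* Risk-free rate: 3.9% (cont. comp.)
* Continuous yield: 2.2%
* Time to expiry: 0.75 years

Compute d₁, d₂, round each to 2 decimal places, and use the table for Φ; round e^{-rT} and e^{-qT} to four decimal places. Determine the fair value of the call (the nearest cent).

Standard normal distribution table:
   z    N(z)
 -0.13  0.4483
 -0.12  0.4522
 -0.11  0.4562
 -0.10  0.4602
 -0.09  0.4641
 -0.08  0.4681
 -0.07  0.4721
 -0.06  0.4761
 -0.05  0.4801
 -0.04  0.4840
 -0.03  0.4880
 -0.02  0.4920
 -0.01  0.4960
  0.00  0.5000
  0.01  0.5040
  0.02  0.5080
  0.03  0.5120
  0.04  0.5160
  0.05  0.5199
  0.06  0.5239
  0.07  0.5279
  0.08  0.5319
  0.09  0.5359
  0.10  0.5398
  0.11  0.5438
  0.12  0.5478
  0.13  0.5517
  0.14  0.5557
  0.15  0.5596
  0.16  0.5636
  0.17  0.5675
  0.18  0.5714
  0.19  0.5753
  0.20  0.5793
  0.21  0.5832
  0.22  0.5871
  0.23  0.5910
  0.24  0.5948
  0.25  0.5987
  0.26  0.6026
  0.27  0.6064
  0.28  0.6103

σ√T = 0.43·√0.75 = 0.3724
d₁ = [ln(394/388) + (0.039 − 0.022 + 0.43²/2)·0.75] / 0.3724 = [0.0153 + 0.0821] / 0.3724 = 0.2616 ≈ 0.26
d₂ = d₁ − σ√T = 0.2616 − 0.3724 = -0.1107 ≈ -0.11
e^(−qT) = e^(−0.022·0.75) = 0.9836;  e^(−rT) = e^(−0.039·0.75) = 0.9712
N(d₁) = N(0.26) = 0.6026;  N(d₂) = N(-0.11) = 0.4562
C = 394·0.9836·0.6026 − 388·0.9712·0.4562 = 233.5306 − 171.9078 = 61.6228

$61.62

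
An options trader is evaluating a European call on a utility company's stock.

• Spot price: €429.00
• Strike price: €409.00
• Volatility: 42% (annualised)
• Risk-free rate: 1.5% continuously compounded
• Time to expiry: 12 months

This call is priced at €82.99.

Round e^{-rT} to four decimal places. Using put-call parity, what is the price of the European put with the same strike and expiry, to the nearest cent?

€56.90

exp(−rT) = exp(−0.015·1) = 0.9851
Put-call parity: C − P = S − K·e^(−rT) = 429 − 409·0.9851 = 429 − 402.9059 = 26.0941
P = C − (C − P) = 82.99 − (26.0941) = 56.8959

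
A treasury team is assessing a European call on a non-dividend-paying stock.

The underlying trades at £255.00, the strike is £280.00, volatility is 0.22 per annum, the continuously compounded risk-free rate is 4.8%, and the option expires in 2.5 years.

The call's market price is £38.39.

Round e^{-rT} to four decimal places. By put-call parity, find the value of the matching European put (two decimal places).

e^(−rT) = e^(−0.048·2.5) = 0.8869
Put-call parity: C − P = S − K·e^(−rT) = 255 − 280·0.8869 = 255 − 248.3320 = 6.6680
P = C − (C − P) = 38.39 − (6.6680) = 31.7220

£31.72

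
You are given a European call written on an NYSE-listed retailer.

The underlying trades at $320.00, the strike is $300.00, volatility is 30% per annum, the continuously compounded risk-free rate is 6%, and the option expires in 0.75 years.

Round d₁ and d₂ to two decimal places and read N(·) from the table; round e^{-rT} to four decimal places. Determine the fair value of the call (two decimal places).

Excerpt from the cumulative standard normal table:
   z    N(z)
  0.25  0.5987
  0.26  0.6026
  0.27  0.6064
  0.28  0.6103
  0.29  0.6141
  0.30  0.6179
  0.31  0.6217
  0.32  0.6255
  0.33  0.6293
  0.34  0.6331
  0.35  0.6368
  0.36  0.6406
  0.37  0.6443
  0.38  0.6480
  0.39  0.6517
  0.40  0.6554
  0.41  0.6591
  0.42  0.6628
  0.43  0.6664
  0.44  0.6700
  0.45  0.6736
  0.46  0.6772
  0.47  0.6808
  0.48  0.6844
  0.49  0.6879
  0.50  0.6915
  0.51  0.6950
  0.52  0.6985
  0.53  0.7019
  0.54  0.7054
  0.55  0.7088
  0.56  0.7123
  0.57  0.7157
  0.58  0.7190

$50.69

T = 0.75;  σ√T = 0.2598
ln(S/K) + (r + σ²/2)T = ln(320/300) + (0.06 + 0.3²/2)·0.75 = 0.0645 + 0.0788 = 0.1433
d₁ = 0.1433 / 0.2598 = 0.5515 → 0.55
d₂ = d₁ − σ√T = 0.5515 − 0.2598 = 0.2917 → 0.29
exp(−rT) = exp(−0.06·0.75) = 0.9560
C = 320·N(0.55) − 300·0.9560·N(0.29) = 320·0.7088 − 300·0.9560·0.6141 = 226.8160 − 176.1239 = 50.6921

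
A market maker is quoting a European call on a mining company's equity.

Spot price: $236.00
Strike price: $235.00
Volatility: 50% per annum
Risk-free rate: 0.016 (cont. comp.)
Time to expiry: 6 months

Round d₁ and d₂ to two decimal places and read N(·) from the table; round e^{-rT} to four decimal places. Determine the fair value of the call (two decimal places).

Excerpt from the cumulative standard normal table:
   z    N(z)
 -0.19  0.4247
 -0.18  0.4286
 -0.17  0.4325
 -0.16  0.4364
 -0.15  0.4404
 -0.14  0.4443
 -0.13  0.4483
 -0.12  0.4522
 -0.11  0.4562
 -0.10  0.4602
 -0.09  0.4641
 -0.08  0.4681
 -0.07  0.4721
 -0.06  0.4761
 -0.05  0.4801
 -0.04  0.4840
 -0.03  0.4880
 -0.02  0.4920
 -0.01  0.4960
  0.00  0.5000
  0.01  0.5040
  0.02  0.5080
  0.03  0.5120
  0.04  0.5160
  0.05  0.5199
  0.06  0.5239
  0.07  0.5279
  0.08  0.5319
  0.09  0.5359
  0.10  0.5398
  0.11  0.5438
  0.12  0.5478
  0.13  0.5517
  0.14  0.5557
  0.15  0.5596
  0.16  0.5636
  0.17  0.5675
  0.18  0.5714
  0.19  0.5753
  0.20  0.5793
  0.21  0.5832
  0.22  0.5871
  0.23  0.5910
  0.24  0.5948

σ√T = 0.5·√0.5 = 0.3536
d₁ = [ln(236/235) + (0.016 + 0.5²/2)·0.5] / 0.3536 = [0.0042 + 0.0705] / 0.3536 = 0.2114 ≈ 0.21
d₂ = d₁ − σ√T = 0.2114 − 0.3536 = -0.1421 ≈ -0.14
e^(−rT) = e^(−0.016·0.5) = 0.9920
C = 236·N(0.21) − 235·0.9920·N(-0.14) = 236·0.5832 − 235·0.9920·0.4443 = 137.6352 − 103.5752 = 34.0600

$34.06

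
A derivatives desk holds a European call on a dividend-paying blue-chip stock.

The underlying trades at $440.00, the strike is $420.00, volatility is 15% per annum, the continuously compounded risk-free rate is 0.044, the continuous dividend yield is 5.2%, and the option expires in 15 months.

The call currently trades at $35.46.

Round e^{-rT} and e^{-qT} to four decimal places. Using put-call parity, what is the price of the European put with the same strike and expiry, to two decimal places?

e^(−qT) = e^(−0.052·1.25) = 0.9371;  e^(−rT) = e^(−0.044·1.25) = 0.9465
Put-call parity: C − P = S·e^(−qT) − K·e^(−rT) = 440·0.9371 − 420·0.9465 = 412.3240 − 397.5300 = 14.7940
P = C − (C − P) = 35.46 − (14.7940) = 20.6660

$20.67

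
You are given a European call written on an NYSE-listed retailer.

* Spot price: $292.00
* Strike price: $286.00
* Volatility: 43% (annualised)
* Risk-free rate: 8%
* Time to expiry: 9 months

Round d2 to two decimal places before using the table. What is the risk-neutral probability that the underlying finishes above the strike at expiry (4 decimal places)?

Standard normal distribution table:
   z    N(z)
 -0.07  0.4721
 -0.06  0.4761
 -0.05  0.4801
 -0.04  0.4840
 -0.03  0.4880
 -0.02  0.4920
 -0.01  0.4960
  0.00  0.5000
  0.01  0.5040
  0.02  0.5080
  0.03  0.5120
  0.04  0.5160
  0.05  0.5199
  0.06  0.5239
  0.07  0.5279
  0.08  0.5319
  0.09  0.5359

σ√T = 0.43 × 0.8660 = 0.3724
d₁ = [ln(292/286) + (0.08 + 0.43²/2)·0.75] / 0.3724 = [0.0208 + 0.1293] / 0.3724 = 0.4031 ≈ 0.40
d₂ = d₁ − σ√T = 0.4031 − 0.3724 = 0.0307 ≈ 0.03
Risk-neutral Pr[S_T > K] = N(d₂) = N(0.03) = 0.5120

0.5120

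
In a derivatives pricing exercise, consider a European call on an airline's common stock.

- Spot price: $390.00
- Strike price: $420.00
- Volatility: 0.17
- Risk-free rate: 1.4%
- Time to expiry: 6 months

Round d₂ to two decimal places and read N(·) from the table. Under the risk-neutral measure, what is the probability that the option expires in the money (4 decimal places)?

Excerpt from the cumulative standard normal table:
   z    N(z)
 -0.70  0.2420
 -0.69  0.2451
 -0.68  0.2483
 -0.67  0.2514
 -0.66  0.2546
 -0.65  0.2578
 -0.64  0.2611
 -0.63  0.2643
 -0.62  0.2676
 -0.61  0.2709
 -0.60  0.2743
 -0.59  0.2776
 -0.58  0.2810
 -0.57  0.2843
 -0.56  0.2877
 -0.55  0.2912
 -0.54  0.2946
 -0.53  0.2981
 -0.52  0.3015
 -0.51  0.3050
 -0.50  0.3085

σ√T = 0.17·√0.5 = 0.1202
d₁ = [ln(390/420) + (0.014 + ½·0.17²)·0.5] / (σ√T) = (-0.0741 + 0.0142) / 0.1202 = -0.4982 → -0.50
d₂ = -0.4982 − 0.1202 = -0.6184 → -0.62
Pr(exercise) under Q = N(d₂) = 0.2676

0.2676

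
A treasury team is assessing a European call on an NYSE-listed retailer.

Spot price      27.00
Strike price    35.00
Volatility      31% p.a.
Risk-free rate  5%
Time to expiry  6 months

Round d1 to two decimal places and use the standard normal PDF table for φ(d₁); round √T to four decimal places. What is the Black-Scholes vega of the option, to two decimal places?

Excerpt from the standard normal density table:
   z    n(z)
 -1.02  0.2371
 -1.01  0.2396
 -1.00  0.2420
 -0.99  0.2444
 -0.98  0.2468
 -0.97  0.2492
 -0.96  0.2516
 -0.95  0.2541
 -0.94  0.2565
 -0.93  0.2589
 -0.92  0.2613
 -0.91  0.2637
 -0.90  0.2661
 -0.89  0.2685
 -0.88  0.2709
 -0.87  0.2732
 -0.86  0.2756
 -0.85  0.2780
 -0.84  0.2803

σ√T = 0.31·√0.5 = 0.2192
d₁ = [ln(27/35) + (0.05 + 0.31²/2)·0.5] / 0.2192 = [-0.2595 + 0.0490] / 0.2192 = -0.9602 ⇒ -0.96
√T = √0.5 = 0.7071
φ(d₁) = φ(-0.96) = 0.2516
vega = S·φ(d₁)·√T = 27·0.2516·0.7071 = 4.8035
(Call and put vega coincide under Black-Scholes.)

4.80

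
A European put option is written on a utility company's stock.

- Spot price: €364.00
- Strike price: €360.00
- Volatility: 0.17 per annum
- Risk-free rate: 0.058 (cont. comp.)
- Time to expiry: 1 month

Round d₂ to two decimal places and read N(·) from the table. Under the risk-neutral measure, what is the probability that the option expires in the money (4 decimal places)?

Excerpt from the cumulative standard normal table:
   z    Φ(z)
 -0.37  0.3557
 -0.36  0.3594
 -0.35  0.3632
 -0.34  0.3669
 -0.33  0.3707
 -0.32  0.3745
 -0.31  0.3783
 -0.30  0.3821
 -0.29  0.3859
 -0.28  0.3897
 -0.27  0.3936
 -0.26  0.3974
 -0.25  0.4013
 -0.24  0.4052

σ√T = 0.17·√0.08333 = 0.0491
ln(S/K) + (r + σ²/2)T = ln(364/360) + (0.058 + 0.17²/2)·0.08333 = 0.0110 + 0.0060 = 0.0171
d₁ = 0.0171 / 0.0491 = 0.3482 → 0.35
d₂ = d₁ − σ√T = 0.3482 − 0.0491 = 0.2991 → 0.30
Risk-neutral Pr[S_T < K] = N(−d₂) = N(-0.30) = 0.3821

0.3821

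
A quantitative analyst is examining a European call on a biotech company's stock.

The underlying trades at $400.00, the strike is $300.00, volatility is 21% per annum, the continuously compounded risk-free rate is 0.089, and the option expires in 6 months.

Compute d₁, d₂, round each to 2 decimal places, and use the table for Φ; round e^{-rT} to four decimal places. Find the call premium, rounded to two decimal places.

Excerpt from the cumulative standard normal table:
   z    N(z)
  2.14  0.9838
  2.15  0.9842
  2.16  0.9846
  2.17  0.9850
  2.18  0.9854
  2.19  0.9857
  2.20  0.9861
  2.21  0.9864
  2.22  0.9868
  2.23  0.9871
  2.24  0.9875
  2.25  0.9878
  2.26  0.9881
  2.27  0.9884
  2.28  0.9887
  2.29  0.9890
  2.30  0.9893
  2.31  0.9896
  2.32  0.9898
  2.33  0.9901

σ√T = 0.21 × 0.7071 = 0.1485
d₁ = [ln(400/300) + (0.089 + 0.21²/2)·0.5] / 0.1485 = [0.2877 + 0.0555] / 0.1485 = 2.3113 ⇒ 2.31
d₂ = d₁ − σ√T = 2.3113 − 0.1485 = 2.1628 ⇒ 2.16
e^(−rT) = e^(−0.089·0.5) = 0.9565
C = 400·N(2.31) − 300·0.9565·N(2.16) = 400·0.9896 − 300·0.9565·0.9846 = 395.8400 − 282.5310 = 113.3090

$113.31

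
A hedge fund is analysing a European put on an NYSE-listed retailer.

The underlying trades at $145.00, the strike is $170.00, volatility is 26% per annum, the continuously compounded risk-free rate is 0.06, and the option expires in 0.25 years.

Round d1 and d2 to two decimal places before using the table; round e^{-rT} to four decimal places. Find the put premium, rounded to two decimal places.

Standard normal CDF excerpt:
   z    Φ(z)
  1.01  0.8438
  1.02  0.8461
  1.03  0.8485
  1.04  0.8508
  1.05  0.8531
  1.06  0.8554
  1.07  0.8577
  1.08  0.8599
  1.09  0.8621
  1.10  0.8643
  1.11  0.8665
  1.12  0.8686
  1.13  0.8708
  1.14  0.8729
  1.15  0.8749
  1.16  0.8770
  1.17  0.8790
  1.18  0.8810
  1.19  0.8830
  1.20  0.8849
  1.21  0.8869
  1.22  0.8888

T = 0.25;  σ√T = 0.1300
ln(S/K) + (r + σ²/2)T = ln(145/170) + (0.06 + 0.26²/2)·0.25 = -0.1591 + 0.0234 = -0.1356
d₁ = -0.1356 / 0.1300 = -1.0432 ≈ -1.04
d₂ = d₁ − σ√T = -1.0432 − 0.1300 = -1.1732 ≈ -1.17
exp(−rT) = exp(−0.06·0.25) = 0.9851
P = 170·0.9851·N(1.17) − 145·N(1.04) = 170·0.9851·0.8790 − 145·0.8508 = 147.2035 − 123.3660 = 23.8375

$23.84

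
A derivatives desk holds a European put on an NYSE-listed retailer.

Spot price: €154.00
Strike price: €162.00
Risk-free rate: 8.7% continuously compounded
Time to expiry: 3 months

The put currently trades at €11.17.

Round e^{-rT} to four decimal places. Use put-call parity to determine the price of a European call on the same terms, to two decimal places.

e^(−rT) = e^(−0.087·0.25) = 0.9785
Put-call parity: C − P = S − K·e^(−rT) = 154 − 162·0.9785 = 154 − 158.5170 = -4.5170
C = P + (C − P) = 11.17 + (-4.5170) = 6.6530

€6.65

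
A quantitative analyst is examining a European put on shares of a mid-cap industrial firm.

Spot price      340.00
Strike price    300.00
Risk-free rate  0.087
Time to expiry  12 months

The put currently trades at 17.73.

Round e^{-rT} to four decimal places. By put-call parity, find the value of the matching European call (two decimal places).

82.72

exp(−rT) = exp(−0.087·1) = 0.9167
Put-call parity: C − P = S − K·e^(−rT) = 340 − 300·0.9167 = 340 − 275.0100 = 64.9900
C = P + (C − P) = 17.73 + (64.9900) = 82.7200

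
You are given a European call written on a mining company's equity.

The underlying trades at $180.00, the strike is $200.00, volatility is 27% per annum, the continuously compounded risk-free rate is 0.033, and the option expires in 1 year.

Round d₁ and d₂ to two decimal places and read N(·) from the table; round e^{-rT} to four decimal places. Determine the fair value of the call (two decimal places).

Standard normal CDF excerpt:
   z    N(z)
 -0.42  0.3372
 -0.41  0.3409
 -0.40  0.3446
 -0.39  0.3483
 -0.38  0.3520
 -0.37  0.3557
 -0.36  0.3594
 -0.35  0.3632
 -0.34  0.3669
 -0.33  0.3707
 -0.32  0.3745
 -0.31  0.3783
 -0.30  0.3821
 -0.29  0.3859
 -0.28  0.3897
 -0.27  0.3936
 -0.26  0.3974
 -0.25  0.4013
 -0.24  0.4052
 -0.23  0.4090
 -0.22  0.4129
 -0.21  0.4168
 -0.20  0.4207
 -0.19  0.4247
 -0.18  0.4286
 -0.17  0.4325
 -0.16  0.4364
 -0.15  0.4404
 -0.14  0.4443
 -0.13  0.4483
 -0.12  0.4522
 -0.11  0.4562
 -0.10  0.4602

T = 1;  σ√T = 0.2700
d₁ = [ln(180/200) + (0.033 + 0.27²/2)·1] / 0.2700 = [-0.1054 + 0.0695] / 0.2700 = -0.1330 ⇒ -0.13
d₂ = d₁ − σ√T = -0.1330 − 0.2700 = -0.4030 ⇒ -0.40
exp(−rT) = exp(−0.033·1) = 0.9675
N(d₁) = N(-0.13) = 0.4483;  N(d₂) = N(-0.40) = 0.3446
C = 180·0.4483 − 200·0.9675·0.3446 = 80.6940 − 66.6801 = 14.0139

$14.01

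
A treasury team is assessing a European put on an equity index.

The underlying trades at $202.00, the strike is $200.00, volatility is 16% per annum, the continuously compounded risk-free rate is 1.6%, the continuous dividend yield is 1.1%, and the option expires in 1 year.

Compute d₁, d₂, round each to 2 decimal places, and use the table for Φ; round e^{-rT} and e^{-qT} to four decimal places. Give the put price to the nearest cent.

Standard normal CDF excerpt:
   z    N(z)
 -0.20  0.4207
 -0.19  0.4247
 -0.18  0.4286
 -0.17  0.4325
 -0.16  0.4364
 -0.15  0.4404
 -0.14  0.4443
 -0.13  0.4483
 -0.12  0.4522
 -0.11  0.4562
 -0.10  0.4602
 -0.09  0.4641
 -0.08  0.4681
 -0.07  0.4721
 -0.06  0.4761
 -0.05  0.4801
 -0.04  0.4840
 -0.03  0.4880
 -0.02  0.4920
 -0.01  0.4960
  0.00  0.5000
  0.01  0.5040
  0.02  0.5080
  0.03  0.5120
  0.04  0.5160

$11.21

T = 1;  σ√T = 0.1600
d₁ = [ln(202/200) + (0.016 − 0.011 + ½·0.16²)·1] / (σ√T) = (0.0100 + 0.0178) / 0.1600 = 0.1734 which rounds to 0.17
d₂ = 0.1734 − 0.1600 = 0.0134 which rounds to 0.01
exp(−qT) = exp(−0.011·1) = 0.9891;  exp(−rT) = exp(−0.016·1) = 0.9841
P = 200·0.9841·N(-0.01) − 202·0.9891·N(-0.17) = 200·0.9841·0.4960 − 202·0.9891·0.4325 = 97.6227 − 86.4127 = 11.2100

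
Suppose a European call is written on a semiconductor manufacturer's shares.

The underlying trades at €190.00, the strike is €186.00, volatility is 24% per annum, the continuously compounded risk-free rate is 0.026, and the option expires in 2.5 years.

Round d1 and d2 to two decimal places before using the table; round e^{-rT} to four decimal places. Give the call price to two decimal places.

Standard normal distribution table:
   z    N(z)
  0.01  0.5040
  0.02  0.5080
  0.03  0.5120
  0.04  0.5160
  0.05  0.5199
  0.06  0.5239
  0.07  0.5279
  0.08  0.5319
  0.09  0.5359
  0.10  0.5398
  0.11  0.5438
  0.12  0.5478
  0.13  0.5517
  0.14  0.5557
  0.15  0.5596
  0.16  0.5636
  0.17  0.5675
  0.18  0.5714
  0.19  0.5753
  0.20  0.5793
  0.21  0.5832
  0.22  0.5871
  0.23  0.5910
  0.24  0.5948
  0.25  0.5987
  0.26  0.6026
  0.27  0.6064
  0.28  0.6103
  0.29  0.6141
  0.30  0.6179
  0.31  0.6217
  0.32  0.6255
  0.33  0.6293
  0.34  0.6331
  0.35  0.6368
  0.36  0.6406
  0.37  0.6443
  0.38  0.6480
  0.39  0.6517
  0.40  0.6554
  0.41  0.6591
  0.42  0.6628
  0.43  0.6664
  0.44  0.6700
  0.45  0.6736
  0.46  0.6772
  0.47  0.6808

σ√T = 0.24 × 1.5811 = 0.3795
d₁ = [ln(190/186) + (0.026 + ½·0.24²)·2.5] / (σ√T) = (0.0213 + 0.1370) / 0.3795 = 0.4171 ≈ 0.42
d₂ = 0.4171 − 0.3795 = 0.0376 ≈ 0.04
e^(−rT) = e^(−0.026·2.5) = 0.9371
C = 190·N(0.42) − 186·0.9371·N(0.04) = 190·0.6628 − 186·0.9371·0.5160 = 125.9320 − 89.9391 = 35.9929

€35.99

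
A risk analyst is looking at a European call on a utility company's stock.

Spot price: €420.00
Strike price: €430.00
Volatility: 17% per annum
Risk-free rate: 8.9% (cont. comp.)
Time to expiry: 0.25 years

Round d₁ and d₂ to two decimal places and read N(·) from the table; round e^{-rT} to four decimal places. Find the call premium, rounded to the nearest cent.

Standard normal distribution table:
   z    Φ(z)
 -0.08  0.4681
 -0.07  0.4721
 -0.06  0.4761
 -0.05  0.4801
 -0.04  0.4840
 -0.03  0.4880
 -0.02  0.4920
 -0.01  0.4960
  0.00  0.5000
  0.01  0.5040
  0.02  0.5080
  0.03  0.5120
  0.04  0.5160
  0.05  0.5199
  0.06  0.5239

σ√T = 0.17·√0.25 = 0.0850
d₁ = [ln(420/430) + (0.089 + ½·0.17²)·0.25] / (σ√T) = (-0.0235 + 0.0259) / 0.0850 = 0.0274 ⇒ 0.03
d₂ = 0.0274 − 0.0850 = -0.0576 ⇒ -0.06
exp(−rT) = exp(−0.089·0.25) = 0.9780
N(d₁) = N(0.03) = 0.5120;  N(d₂) = N(-0.06) = 0.4761
C = 420·0.5120 − 430·0.9780·0.4761 = 215.0400 − 200.2191 = 14.8209

€14.82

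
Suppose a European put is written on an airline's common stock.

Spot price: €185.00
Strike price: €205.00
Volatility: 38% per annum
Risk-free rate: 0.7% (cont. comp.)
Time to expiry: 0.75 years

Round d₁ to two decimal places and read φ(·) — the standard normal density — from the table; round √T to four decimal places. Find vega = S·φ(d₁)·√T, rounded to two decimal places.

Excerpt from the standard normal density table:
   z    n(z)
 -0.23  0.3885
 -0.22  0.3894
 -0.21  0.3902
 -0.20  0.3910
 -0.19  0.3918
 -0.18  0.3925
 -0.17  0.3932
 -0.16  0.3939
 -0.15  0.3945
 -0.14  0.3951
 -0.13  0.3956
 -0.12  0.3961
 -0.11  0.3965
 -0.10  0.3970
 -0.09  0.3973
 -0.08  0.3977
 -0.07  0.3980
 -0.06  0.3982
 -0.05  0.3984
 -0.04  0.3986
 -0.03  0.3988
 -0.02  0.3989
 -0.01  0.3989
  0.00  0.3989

63.38

σ√T = 0.38 × 0.8660 = 0.3291
d₁ = [ln(185/205) + (0.007 + 0.38²/2)·0.75] / 0.3291 = [-0.1027 + 0.0594] / 0.3291 = -0.1314 → -0.13
√T = √0.75 = 0.8660
φ(d₁) = φ(-0.13) = 0.3956
vega = S·φ(d₁)·√T = 185·0.3956·0.8660 = 63.3791
(Call and put vega coincide under Black-Scholes.)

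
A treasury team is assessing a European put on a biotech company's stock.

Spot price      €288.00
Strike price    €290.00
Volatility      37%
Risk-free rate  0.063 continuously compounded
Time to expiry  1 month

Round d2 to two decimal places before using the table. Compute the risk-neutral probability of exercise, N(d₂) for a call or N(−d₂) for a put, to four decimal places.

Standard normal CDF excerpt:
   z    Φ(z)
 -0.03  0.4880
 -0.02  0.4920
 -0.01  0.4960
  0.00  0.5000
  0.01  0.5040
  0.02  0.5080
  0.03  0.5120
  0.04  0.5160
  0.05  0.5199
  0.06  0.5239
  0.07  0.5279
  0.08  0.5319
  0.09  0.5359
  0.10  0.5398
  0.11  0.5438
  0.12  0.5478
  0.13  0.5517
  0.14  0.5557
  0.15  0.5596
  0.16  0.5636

0.5279

σ√T = 0.37 × 0.2887 = 0.1068
ln(S/K) + (r + σ²/2)T = ln(288/290) + (0.063 + 0.37²/2)·0.08333 = -0.0069 + 0.0110 = 0.0040
d₁ = 0.0040 / 0.1068 = 0.0378 → 0.04
d₂ = d₁ − σ√T = 0.0378 − 0.1068 = -0.0690 → -0.07
Risk-neutral Pr[S_T < K] = N(−d₂) = N(0.07) = 0.5279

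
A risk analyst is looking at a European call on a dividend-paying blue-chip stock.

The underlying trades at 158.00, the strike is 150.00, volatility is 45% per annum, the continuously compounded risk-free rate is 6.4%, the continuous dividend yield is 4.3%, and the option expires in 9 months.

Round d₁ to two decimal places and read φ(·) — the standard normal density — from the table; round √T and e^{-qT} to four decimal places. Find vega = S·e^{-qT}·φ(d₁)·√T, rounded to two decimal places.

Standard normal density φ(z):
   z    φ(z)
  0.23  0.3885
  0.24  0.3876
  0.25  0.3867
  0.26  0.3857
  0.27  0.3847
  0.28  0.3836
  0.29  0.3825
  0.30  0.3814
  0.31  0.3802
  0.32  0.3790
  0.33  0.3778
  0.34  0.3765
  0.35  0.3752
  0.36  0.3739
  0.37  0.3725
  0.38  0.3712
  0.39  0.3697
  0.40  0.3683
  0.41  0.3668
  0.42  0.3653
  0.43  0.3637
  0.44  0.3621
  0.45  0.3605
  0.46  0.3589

49.35

σ√T = 0.45·√0.75 = 0.3897
ln(S/K) + (r − q + σ²/2)T = ln(158/150) + (0.064 − 0.043 + 0.45²/2)·0.75 = 0.0520 + 0.0917 = 0.1436
d₁ = 0.1436 / 0.3897 = 0.3686 → 0.37
√T = √0.75 = 0.8660
φ(d₁) = φ(0.37) = 0.3725
e^(−qT) = e^(−0.043·0.75) = 0.9683
vega = S·e^(−qT)·φ(d₁)·√T = 158·0.9683·0.3725·0.8660 = 49.3527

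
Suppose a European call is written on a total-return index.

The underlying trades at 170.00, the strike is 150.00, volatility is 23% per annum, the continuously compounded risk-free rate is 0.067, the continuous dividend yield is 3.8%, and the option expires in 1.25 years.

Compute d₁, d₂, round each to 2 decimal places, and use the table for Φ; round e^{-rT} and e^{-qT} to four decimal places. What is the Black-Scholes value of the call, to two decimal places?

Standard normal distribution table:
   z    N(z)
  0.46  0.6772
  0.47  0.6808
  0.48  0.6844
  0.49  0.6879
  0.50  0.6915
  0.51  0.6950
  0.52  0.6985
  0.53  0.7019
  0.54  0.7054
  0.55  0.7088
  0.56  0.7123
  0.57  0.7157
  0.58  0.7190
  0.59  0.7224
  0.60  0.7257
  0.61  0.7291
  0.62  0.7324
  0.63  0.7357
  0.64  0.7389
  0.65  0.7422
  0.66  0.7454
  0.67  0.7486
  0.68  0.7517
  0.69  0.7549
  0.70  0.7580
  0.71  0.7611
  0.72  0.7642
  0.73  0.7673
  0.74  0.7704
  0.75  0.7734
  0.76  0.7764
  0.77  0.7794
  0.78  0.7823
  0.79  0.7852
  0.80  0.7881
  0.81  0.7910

30.47

σ√T = 0.23 × 1.1180 = 0.2571
d₁ = [ln(170/150) + (0.067 − 0.038 + 0.23²/2)·1.25] / 0.2571 = [0.1252 + 0.0693] / 0.2571 = 0.7563 ≈ 0.76
d₂ = d₁ − σ√T = 0.7563 − 0.2571 = 0.4991 ≈ 0.50
e^(−qT) = e^(−0.038·1.25) = 0.9536;  e^(−rT) = e^(−0.067·1.25) = 0.9197
N(d₁) = N(0.76) = 0.7764;  N(d₂) = N(0.50) = 0.6915
C = 170·0.9536·0.7764 − 150·0.9197·0.6915 = 125.8638 − 95.3959 = 30.4679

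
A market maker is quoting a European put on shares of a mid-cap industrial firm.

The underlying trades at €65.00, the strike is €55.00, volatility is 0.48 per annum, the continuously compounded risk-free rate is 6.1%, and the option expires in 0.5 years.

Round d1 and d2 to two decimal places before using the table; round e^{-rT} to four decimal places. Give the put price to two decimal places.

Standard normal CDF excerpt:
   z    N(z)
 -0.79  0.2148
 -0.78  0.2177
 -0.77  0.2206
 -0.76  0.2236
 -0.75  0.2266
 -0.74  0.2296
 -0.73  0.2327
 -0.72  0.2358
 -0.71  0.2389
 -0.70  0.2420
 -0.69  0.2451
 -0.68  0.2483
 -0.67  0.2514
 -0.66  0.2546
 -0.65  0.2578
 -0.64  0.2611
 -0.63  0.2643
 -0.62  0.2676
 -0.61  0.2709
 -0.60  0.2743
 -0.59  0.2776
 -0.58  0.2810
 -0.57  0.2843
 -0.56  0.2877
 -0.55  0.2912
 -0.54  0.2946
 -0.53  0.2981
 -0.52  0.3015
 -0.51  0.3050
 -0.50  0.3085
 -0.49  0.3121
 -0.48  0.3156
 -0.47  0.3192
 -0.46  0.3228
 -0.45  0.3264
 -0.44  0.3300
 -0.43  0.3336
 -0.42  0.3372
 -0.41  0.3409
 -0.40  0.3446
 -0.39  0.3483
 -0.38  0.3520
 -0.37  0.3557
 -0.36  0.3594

σ√T = 0.48 × 0.7071 = 0.3394
d₁ = [ln(65/55) + (0.061 + 0.48²/2)·0.5] / 0.3394 = [0.1671 + 0.0881] / 0.3394 = 0.7518 ≈ 0.75
d₂ = d₁ − σ√T = 0.7518 − 0.3394 = 0.4123 ≈ 0.41
exp(−rT) = exp(−0.061·0.5) = 0.9700
N(−d₂) = N(-0.41) = 0.3409;  N(−d₁) = N(-0.75) = 0.2266
P = 55·0.9700·0.3409 − 65·0.2266 = 18.1870 − 14.7290 = 3.4580

€3.46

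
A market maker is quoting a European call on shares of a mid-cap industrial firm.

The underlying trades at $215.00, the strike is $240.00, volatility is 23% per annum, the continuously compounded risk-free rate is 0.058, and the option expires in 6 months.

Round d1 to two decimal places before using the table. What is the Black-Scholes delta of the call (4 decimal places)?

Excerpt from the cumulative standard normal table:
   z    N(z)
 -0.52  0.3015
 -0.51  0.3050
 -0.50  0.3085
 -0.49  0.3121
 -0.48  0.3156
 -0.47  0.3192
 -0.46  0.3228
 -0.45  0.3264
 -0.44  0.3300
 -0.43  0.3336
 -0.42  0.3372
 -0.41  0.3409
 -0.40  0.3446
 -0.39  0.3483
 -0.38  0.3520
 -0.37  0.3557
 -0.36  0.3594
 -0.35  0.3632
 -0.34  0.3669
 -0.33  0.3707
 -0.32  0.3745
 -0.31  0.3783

σ√T = 0.23 × 0.7071 = 0.1626
ln(S/K) + (r + σ²/2)T = ln(215/240) + (0.058 + 0.23²/2)·0.5 = -0.1100 + 0.0422 = -0.0678
d₁ = -0.0678 / 0.1626 = -0.4167 → -0.42
N(d₁) = N(-0.42) = 0.3372
Δ_call = N(d₁) = 0.3372

0.3372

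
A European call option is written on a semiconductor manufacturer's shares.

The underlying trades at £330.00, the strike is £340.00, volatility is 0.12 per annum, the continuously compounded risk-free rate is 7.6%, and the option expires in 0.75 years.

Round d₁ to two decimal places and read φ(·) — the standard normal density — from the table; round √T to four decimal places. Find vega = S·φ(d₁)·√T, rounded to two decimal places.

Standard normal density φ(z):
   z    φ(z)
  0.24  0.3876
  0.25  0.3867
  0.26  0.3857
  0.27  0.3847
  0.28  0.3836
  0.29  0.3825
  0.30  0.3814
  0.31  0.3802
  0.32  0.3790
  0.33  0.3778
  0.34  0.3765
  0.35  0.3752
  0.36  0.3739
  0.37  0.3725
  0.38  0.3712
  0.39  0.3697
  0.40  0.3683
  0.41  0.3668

108.65

σ√T = 0.12 × 0.8660 = 0.1039
d₁ = [ln(330/340) + (0.076 + 0.12²/2)·0.75] / 0.1039 = [-0.0299 + 0.0624] / 0.1039 = 0.3132 ⇒ 0.31
√T = √0.75 = 0.8660
φ(d₁) = φ(0.31) = 0.3802
vega = S·φ(d₁)·√T = 330·0.3802·0.8660 = 108.6536
(Vega is the same for a European call and put with the same parameters.)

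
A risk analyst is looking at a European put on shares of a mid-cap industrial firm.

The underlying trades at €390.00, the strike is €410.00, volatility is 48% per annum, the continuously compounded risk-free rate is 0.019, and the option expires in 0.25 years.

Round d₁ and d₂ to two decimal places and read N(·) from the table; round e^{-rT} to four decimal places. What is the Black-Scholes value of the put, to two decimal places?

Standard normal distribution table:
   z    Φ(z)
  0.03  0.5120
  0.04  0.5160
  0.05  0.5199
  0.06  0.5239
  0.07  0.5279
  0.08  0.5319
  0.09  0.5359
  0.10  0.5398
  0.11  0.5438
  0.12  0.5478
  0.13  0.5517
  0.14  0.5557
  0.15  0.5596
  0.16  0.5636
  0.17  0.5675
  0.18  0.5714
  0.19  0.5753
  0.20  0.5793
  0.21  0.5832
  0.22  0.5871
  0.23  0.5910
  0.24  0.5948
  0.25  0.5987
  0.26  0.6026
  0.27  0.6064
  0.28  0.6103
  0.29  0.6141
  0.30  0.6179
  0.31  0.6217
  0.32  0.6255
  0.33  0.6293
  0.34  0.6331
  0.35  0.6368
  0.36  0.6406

σ√T = 0.48 × 0.5000 = 0.2400
d₁ = [ln(390/410) + (0.019 + 0.48²/2)·0.25] / 0.2400 = [-0.0500 + 0.0335] / 0.2400 = -0.0686 which rounds to -0.07
d₂ = d₁ − σ√T = -0.0686 − 0.2400 = -0.3086 which rounds to -0.31
exp(−rT) = exp(−0.019·0.25) = 0.9953
N(−d₂) = N(0.31) = 0.6217;  N(−d₁) = N(0.07) = 0.5279
P = 410·0.9953·0.6217 − 390·0.5279 = 253.6990 − 205.8810 = 47.8180

€47.82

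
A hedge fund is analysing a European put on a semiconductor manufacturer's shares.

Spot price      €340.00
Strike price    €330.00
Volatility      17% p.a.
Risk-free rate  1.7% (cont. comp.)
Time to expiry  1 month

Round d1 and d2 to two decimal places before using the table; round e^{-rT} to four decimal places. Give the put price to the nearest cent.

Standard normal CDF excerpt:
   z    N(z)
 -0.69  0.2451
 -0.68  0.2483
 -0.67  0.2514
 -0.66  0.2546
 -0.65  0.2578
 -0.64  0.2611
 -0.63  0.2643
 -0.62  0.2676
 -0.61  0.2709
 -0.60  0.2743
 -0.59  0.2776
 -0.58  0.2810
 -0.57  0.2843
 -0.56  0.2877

σ√T = 0.17 × 0.2887 = 0.0491
d₁ = [ln(340/330) + (0.017 + ½·0.17²)·0.08333] / (σ√T) = (0.0299 + 0.0026) / 0.0491 = 0.6617 ≈ 0.66
d₂ = 0.6617 − 0.0491 = 0.6126 ≈ 0.61
exp(−rT) = exp(−0.017·0.08333) = 0.9986
P = 330·0.9986·N(-0.61) − 340·N(-0.66) = 330·0.9986·0.2709 − 340·0.2546 = 89.2718 − 86.5640 = 2.7078

€2.71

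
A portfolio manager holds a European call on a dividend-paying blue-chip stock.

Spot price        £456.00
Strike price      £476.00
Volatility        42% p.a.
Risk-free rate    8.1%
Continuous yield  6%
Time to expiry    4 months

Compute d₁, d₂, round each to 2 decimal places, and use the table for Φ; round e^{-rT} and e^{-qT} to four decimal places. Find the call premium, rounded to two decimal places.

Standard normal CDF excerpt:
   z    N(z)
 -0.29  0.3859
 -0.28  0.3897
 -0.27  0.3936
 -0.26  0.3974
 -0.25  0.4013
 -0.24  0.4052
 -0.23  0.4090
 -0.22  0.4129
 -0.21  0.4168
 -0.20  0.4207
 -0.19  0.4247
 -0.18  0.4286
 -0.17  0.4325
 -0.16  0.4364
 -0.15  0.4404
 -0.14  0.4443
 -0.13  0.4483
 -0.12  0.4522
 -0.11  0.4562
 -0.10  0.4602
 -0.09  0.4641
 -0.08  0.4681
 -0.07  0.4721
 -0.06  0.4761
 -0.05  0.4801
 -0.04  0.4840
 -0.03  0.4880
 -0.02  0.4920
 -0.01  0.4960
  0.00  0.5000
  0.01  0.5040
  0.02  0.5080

£35.75

σ√T = 0.42·√0.3333 = 0.2425
d₁ = [ln(456/476) + (0.081 − 0.06 + 0.42²/2)·0.3333] / 0.2425 = [-0.0429 + 0.0364] / 0.2425 = -0.0269 ≈ -0.03
d₂ = d₁ − σ√T = -0.0269 − 0.2425 = -0.2694 ≈ -0.27
exp(−qT) = exp(−0.06·0.3333) = 0.9802;  exp(−rT) = exp(−0.081·0.3333) = 0.9734
C = 456·0.9802·N(-0.03) − 476·0.9734·N(-0.27) = 456·0.9802·0.4880 − 476·0.9734·0.3936 = 218.1219 − 182.3700 = 35.7520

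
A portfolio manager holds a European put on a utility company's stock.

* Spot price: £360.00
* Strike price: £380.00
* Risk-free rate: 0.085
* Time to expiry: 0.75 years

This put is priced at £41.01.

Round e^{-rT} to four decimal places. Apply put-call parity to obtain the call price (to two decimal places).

exp(−rT) = exp(−0.085·0.75) = 0.9382
Put-call parity: C − P = S − K·e^(−rT) = 360 − 380·0.9382 = 360 − 356.5160 = 3.4840
C = P + (C − P) = 41.01 + (3.4840) = 44.4940

£44.49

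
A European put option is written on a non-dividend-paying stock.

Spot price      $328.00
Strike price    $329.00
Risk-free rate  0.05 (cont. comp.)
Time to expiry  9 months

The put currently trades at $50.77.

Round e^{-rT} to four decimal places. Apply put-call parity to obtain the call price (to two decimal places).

e^(−rT) = e^(−0.05·0.75) = 0.9632
Put-call parity: C − P = S − K·e^(−rT) = 328 − 329·0.9632 = 328 − 316.8928 = 11.1072
C = P + (C − P) = 50.77 + (11.1072) = 61.8772

$61.88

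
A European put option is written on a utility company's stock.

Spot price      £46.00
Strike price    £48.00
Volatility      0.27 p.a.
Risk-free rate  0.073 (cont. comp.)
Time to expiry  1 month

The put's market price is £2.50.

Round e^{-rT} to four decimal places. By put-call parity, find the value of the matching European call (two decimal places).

exp(−rT) = exp(−0.073·0.08333) = 0.9939
Put-call parity: C − P = S − K·e^(−rT) = 46 − 48·0.9939 = 46 − 47.7072 = -1.7072
C = P + (C − P) = 2.50 + (-1.7072) = 0.7928

£0.79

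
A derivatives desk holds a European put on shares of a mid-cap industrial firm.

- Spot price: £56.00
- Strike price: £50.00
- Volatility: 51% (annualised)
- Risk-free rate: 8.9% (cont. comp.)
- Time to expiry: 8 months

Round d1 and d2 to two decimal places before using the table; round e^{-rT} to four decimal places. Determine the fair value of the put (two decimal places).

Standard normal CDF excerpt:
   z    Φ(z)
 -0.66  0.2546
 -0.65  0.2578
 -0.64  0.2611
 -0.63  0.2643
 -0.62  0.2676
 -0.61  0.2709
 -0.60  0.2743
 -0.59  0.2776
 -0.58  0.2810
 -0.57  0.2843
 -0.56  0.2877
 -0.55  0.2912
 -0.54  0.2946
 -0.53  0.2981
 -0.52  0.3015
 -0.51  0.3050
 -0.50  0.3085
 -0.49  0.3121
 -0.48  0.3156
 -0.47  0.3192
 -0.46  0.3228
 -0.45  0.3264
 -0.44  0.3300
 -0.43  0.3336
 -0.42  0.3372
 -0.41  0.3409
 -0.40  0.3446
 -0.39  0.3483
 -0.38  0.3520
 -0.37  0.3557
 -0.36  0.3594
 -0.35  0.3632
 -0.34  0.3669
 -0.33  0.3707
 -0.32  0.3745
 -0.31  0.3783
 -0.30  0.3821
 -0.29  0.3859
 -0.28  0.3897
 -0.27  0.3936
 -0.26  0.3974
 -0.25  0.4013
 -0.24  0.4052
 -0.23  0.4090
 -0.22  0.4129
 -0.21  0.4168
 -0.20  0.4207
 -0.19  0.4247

£4.65

σ√T = 0.51·√0.6667 = 0.4164
d₁ = [ln(56/50) + (0.089 + 0.51²/2)·0.6667] / 0.4164 = [0.1133 + 0.1460] / 0.4164 = 0.6228 ≈ 0.62
d₂ = d₁ − σ√T = 0.6228 − 0.4164 = 0.2064 ≈ 0.21
exp(−rT) = exp(−0.089·0.6667) = 0.9424
N(−d₂) = N(-0.21) = 0.4168;  N(−d₁) = N(-0.62) = 0.2676
P = 50·0.9424·0.4168 − 56·0.2676 = 19.6396 − 14.9856 = 4.6540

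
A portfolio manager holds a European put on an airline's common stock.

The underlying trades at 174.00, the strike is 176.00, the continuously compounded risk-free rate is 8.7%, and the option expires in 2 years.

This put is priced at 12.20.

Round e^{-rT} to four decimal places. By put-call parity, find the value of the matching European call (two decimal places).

38.31

exp(−rT) = exp(−0.087·2) = 0.8403
Put-call parity: C − P = S − K·e^(−rT) = 174 − 176·0.8403 = 174 − 147.8928 = 26.1072
C = P + (C − P) = 12.20 + (26.1072) = 38.3072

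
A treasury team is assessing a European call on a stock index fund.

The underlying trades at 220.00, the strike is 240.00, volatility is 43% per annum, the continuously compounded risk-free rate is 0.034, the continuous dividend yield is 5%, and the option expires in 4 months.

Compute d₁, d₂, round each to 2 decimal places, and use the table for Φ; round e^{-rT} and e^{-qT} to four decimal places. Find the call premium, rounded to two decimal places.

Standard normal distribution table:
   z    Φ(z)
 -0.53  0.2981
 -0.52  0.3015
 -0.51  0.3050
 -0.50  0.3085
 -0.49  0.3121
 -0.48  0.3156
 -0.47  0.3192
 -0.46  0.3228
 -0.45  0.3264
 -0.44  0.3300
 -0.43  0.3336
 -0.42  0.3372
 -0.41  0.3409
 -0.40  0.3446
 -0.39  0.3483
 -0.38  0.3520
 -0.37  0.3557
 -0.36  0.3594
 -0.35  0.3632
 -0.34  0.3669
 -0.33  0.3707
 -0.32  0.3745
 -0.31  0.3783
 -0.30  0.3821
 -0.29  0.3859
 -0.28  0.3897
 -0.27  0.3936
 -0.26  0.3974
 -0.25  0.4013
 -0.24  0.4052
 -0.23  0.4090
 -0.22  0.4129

T = 0.3333;  σ√T = 0.2483
d₁ = [ln(220/240) + (0.034 − 0.05 + ½·0.43²)·0.3333] / (σ√T) = (-0.0870 + 0.0255) / 0.2483 = -0.2478 → -0.25
d₂ = -0.2478 − 0.2483 = -0.4961 → -0.50
e^(−qT) = e^(−0.05·0.3333) = 0.9835;  e^(−rT) = e^(−0.034·0.3333) = 0.9887
N(d₁) = N(-0.25) = 0.4013;  N(d₂) = N(-0.50) = 0.3085
C = 220·0.9835·0.4013 − 240·0.9887·0.3085 = 86.8293 − 73.2033 = 13.6259

13.63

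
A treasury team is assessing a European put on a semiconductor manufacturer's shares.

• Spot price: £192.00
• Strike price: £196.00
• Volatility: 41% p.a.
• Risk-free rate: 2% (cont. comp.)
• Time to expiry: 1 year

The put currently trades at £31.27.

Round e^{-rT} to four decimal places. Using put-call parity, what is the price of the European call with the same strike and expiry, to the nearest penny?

£31.15

e^(−rT) = e^(−0.02·1) = 0.9802
Put-call parity: C − P = S − K·e^(−rT) = 192 − 196·0.9802 = 192 − 192.1192 = -0.1192
C = P + (C − P) = 31.27 + (-0.1192) = 31.1508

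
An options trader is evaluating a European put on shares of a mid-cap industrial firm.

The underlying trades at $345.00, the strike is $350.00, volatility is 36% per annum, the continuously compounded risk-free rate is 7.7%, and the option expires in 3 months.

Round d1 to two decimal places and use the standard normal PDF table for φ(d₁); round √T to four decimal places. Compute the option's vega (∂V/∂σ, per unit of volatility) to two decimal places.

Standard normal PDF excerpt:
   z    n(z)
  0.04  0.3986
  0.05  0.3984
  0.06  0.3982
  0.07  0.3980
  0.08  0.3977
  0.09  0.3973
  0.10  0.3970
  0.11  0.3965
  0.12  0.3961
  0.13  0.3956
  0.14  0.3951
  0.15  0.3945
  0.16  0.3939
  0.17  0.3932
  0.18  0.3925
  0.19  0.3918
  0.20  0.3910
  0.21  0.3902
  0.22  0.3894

68.33

σ√T = 0.36·√0.25 = 0.1800
ln(S/K) + (r + σ²/2)T = ln(345/350) + (0.077 + 0.36²/2)·0.25 = -0.0144 + 0.0354 = 0.0211
d₁ = 0.0211 / 0.1800 = 0.1170 ≈ 0.12
√T = √0.25 = 0.5000
φ(d₁) = φ(0.12) = 0.3961
vega = S·φ(d₁)·√T = 345·0.3961·0.5000 = 68.3273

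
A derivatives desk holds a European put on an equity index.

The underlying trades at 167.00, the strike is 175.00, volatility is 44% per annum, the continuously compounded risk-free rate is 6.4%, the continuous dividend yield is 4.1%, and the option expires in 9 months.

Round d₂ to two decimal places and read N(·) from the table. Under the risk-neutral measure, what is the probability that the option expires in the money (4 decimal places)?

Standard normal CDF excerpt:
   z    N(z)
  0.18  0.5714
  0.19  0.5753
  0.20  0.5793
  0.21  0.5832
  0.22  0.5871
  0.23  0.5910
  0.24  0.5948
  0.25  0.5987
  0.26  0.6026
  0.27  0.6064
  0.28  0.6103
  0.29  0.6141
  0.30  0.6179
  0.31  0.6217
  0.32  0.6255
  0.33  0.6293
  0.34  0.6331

σ√T = 0.44 × 0.8660 = 0.3811
d₁ = [ln(167/175) + (0.064 − 0.041 + 0.44²/2)·0.75] / 0.3811 = [-0.0468 + 0.0898] / 0.3811 = 0.1130 which rounds to 0.11
d₂ = d₁ − σ√T = 0.1130 − 0.3811 = -0.2681 which rounds to -0.27
Risk-neutral Pr[S_T < K] = N(−d₂) = N(0.27) = 0.6064

0.6064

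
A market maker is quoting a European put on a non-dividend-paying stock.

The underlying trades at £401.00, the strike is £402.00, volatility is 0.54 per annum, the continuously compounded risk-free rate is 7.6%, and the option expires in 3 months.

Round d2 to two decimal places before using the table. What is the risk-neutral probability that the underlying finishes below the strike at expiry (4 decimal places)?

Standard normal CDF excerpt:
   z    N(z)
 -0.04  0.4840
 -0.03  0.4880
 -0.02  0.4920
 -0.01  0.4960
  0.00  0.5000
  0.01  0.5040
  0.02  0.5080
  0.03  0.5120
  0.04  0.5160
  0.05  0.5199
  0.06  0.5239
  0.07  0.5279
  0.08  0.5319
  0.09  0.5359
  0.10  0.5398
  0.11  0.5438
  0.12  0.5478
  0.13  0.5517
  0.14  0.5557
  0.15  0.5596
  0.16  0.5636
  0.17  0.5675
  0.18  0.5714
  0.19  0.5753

0.5279

T = 0.25;  σ√T = 0.2700
d₁ = [ln(401/402) + (0.076 + 0.54²/2)·0.25] / 0.2700 = [-0.0025 + 0.0554] / 0.2700 = 0.1961 ⇒ 0.20
d₂ = d₁ − σ√T = 0.1961 − 0.2700 = -0.0739 ⇒ -0.07
Pr(exercise) under Q = N(−d₂) = N(0.07) = 0.5279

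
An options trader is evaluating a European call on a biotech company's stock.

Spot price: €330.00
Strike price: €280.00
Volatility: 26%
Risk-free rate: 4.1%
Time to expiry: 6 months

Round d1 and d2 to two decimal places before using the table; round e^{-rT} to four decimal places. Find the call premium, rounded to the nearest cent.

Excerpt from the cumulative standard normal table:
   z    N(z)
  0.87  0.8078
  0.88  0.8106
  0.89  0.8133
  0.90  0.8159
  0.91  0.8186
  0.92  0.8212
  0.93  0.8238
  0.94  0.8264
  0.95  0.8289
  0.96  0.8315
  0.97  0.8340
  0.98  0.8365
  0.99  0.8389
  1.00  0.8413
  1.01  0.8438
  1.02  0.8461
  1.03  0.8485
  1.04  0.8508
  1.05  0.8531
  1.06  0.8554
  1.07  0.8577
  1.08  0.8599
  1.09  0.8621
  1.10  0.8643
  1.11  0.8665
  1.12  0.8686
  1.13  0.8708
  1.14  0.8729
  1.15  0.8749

€60.66

σ√T = 0.26·√0.5 = 0.1838
d₁ = [ln(330/280) + (0.041 + 0.26²/2)·0.5] / 0.1838 = [0.1643 + 0.0374] / 0.1838 = 1.0971 → 1.10
d₂ = d₁ − σ√T = 1.0971 − 0.1838 = 0.9133 → 0.91
exp(−rT) = exp(−0.041·0.5) = 0.9797
N(d₁) = N(1.10) = 0.8643;  N(d₂) = N(0.91) = 0.8186
C = 330·0.8643 − 280·0.9797·0.8186 = 285.2190 − 224.5551 = 60.6639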